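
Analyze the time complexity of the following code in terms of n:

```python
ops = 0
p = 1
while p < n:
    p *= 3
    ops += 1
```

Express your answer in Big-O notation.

Each loop level contributes: log n. Multiplying the contributions gives O(log n).

Answer: O(log n)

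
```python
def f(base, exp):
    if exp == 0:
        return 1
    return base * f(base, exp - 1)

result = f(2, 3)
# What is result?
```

f(2, 3) = 2 * 2 * 2 = 8

Answer: 8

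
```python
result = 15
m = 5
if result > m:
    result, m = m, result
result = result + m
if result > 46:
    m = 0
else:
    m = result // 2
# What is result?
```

Trace:
`result = 15` → result = 15
`m = 5` → m = 5
`if result > m: ...` → result > m is True → result = 5; m = 15
`result = result + m` → result = 20
`if result > 46: ...` → result > 46 is False, take else branch → m = 10
So result = 20

Answer: 20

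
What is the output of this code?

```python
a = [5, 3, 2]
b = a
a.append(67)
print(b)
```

Key concept: basic list aliasing.
Step by step:
`a = [5, 3, 2]` → a = [5, 3, 2]
`b = a` → b = [5, 3, 2] (same object as a)
`a.append(67)` → a = [5, 3, 2, 67] (same object as b); b = [5, 3, 2, 67] (same object as a)
`print(b)` → prints [5, 3, 2, 67]

Answer: [5, 3, 2, 67]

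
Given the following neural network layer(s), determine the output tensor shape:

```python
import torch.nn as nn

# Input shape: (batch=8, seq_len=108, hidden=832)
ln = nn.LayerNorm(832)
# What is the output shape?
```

Input: (8, 108, 832) -> Output: (8, 108, 832)

Answer: (8, 108, 832)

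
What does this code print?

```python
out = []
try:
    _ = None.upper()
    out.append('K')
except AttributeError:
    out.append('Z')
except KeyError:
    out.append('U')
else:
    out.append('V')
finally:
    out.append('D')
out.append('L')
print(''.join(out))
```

Execution trace: 'Z' (except AttributeError) → 'D' (finally) → 'L' (after the try/except). Output: ZDL

Answer: ZDL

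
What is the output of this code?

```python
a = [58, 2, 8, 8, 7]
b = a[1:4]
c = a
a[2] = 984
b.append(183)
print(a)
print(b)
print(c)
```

Key concept: slice vs alias.
Step by step:
`a = [58, 2, 8, 8, 7]` → a = [58, 2, 8, 8, 7]
`b = a[1:4]` → b = [2, 8, 8]
`c = a` → c = [58, 2, 8, 8, 7] (same object as a)
`a[2] = 984` → a = [58, 2, 984, 8, 7] (same object as c); c = [58, 2, 984, 8, 7] (same object as a)
`b.append(183)` → b = [2, 8, 8, 183]
`print(a)` → prints [58, 2, 984, 8, 7]
`print(b)` → prints [2, 8, 8, 183]
`print(c)` → prints [58, 2, 984, 8, 7]

Answer:
[58, 2, 984, 8, 7]
[2, 8, 8, 183]
[58, 2, 984, 8, 7]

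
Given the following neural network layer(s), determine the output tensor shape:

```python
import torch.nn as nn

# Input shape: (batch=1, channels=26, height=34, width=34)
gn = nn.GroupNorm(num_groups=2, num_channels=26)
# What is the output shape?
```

Input: (1, 26, 34, 34) -> Output: (1, 26, 34, 34)

Answer: (1, 26, 34, 34)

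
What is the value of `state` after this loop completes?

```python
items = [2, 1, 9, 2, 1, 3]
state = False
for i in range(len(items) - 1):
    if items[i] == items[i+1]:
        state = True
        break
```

Check consecutive duplicates in [2, 1, 9, 2, 1, 3]
`state` takes the values: False

Answer: False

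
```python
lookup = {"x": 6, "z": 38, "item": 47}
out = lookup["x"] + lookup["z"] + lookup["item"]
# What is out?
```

Trace:
`lookup = {"x": 6, "z": 38, "item": 47}` → lookup = {'x': 6, 'z': 38, 'item': 47}
`out = lookup["x"] + lookup["z"] + lookup["item"]` → out = 91
So out = 91

Answer: 91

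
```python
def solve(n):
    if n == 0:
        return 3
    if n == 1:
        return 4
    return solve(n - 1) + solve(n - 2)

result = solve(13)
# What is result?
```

Build up from base cases: solve(0)=3, solve(1)=4, solve(2)=7, solve(3)=11, solve(4)=18, solve(5)=29, solve(6)=47, ..., solve(13)=1364

Answer: 1364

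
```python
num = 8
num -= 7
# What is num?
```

Trace:
`num = 8` → num = 8
`num -= 7` → num = 1
So num = 1

Answer: 1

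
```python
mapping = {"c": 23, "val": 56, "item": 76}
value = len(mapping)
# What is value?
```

Trace:
`mapping = {"c": 23, "val": 56, "item": 76}` → mapping = {'c': 23, 'val': 56, 'item': 76}
`value = len(mapping)` → value = 3
So value = 3

Answer: 3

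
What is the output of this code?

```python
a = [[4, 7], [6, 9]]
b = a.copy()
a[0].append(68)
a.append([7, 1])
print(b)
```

Key concept: shallow copy with nested lists.
Step by step:
`a = [[4, 7], [6, 9]]` → a = [[4, 7], [6, 9]]
`b = a.copy()` → b = [[4, 7], [6, 9]]
`a[0].append(68)` → a = [[4, 7, 68], [6, 9]]; b = [[4, 7, 68], [6, 9]]
`a.append([7, 1])` → a = [[4, 7, 68], [6, 9], [7, 1]]
`print(b)` → prints [[4, 7, 68], [6, 9]]

Answer: [[4, 7, 68], [6, 9]]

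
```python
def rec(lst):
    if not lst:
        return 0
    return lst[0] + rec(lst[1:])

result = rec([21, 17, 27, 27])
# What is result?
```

21 + 17 + 27 + 27 + 0 = 92

Answer: 92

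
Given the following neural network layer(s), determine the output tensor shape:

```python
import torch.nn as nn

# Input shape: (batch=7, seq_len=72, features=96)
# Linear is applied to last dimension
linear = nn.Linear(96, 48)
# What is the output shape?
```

Input: (7, 72, 96) -> Output: (7, 72, 48)

Answer: (7, 72, 48)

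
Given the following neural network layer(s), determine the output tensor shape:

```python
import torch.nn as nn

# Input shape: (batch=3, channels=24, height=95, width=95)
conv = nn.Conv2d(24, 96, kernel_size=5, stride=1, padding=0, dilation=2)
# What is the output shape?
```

Input: (3, 24, 95, 95) -> Output: (3, 96, 87, 87)

Answer: (3, 96, 87, 87)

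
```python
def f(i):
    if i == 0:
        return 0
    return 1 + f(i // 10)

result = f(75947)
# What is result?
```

Count of digits of 75947: 5

Answer: 5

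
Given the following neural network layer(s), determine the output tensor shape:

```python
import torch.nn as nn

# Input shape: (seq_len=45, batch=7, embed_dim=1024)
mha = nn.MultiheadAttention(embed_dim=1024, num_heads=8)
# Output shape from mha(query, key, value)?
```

Input: (45, 7, 1024) -> Output: (45, 7, 1024)

Answer: (45, 7, 1024)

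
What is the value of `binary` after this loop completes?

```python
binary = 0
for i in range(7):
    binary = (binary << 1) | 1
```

Build 7 consecutive 1-bits: 0b1111111
`binary` takes the values: 0 → 1 → 3 → 7 → 15 → 31 → 63 → 127

Answer: 127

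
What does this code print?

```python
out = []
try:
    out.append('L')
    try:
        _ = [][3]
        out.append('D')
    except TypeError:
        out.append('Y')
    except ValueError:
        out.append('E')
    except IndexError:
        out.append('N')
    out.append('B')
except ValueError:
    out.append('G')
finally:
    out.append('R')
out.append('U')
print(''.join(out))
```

Execution trace: 'L' (try body) → 'N' (inner except IndexError) → 'B' (try body, no exception) → 'R' (finally) → 'U' (after the try/except). Output: LNBRU

Answer: LNBRU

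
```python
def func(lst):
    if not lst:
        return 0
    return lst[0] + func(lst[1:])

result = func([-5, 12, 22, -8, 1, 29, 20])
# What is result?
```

(-5) + 12 + 22 + (-8) + 1 + 29 + 20 + 0 = 71

Answer: 71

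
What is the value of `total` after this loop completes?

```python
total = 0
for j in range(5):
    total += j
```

Sum of 0 to 4 = 10
`total` takes the values: 0 → 1 → 3 → 6 → 10

Answer: 10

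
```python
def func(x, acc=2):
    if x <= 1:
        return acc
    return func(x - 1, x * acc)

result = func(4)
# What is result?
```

Accumulator trace (n, acc): (4, 2) -> (3, 8) -> (2, 24) -> (1, 48) -> return 48

Answer: 48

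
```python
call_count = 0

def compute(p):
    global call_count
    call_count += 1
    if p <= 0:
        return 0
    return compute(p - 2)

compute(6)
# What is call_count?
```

Linear recursion stepping by 2: 4 calls from p=6 down to ≤0.

Answer: 4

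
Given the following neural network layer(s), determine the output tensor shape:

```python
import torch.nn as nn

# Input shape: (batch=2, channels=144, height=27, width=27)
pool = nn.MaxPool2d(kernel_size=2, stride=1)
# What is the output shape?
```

Input: (2, 144, 27, 27) -> Output: (2, 144, 26, 26)

Answer: (2, 144, 26, 26)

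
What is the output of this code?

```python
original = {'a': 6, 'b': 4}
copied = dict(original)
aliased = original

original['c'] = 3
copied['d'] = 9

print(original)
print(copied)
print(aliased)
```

Key concept: dict() creates copy, assignment creates alias.
Step by step:
`original = {'a': 6, 'b': 4}` → original = {'a': 6, 'b': 4}
`copied = dict(original)` → copied = {'a': 6, 'b': 4}
`aliased = original` → aliased = {'a': 6, 'b': 4} (same object as original)
`original['c'] = 3` → original = {'a': 6, 'b': 4, 'c': 3} (same object as aliased); aliased = {'a': 6, 'b': 4, 'c': 3} (same object as original)
`copied['d'] = 9` → copied = {'a': 6, 'b': 4, 'd': 9}
`print(original)` → prints {'a': 6, 'b': 4, 'c': 3}
`print(copied)` → prints {'a': 6, 'b': 4, 'd': 9}
`print(aliased)` → prints {'a': 6, 'b': 4, 'c': 3}

Answer:
{'a': 6, 'b': 4, 'c': 3}
{'a': 6, 'b': 4, 'd': 9}
{'a': 6, 'b': 4, 'c': 3}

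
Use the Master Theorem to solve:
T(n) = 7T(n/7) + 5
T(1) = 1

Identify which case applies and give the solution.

a=7, b=7, f(n)=5. log_7(7) = 1. Since c=0 < 1, Case 1 applies: T(n) = Θ(n^log_b(a)) = O(n).

Answer: O(n) - Case 1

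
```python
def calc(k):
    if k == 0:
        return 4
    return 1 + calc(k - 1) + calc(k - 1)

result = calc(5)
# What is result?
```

calc(k) = 1 + 2·calc(k-1), calc(0)=4. Closed form: (4+1)·2^5 - 1 = 159.

Answer: 159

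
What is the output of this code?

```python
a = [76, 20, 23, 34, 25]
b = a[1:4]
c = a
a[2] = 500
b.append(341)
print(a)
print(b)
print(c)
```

Key concept: slice vs alias.
Step by step:
`a = [76, 20, 23, 34, 25]` → a = [76, 20, 23, 34, 25]
`b = a[1:4]` → b = [20, 23, 34]
`c = a` → c = [76, 20, 23, 34, 25] (same object as a)
`a[2] = 500` → a = [76, 20, 500, 34, 25] (same object as c); c = [76, 20, 500, 34, 25] (same object as a)
`b.append(341)` → b = [20, 23, 34, 341]
`print(a)` → prints [76, 20, 500, 34, 25]
`print(b)` → prints [20, 23, 34, 341]
`print(c)` → prints [76, 20, 500, 34, 25]

Answer:
[76, 20, 500, 34, 25]
[20, 23, 34, 341]
[76, 20, 500, 34, 25]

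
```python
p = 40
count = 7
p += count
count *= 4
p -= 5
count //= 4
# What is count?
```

Trace:
`p = 40` → p = 40
`count = 7` → count = 7
`p += count` → p = 47
`count *= 4` → count = 28
`p -= 5` → p = 42
`count //= 4` → count = 7
So count = 7

Answer: 7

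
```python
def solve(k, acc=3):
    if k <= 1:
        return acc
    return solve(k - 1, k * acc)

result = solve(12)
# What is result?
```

Accumulator trace (n, acc): (12, 3) -> (11, 36) -> (10, 396) -> (9, 3960) -> (8, 35640) -> (7, 285120) -> (6, 1995840) -> (5, 11975040) -> (4, 59875200) -> (3, 239500800) -> (2, 718502400) -> (1, 1437004800) -> return 1437004800

Answer: 1437004800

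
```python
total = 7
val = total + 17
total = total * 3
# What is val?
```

Trace:
`total = 7` → total = 7
`val = total + 17` → val = 24
`total = total * 3` → total = 21
So val = 24

Answer: 24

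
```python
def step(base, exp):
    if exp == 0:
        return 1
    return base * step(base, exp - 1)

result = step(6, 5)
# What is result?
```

step(6, 5) = 6 * 6 * 6 * 6 * 6 = 7776

Answer: 7776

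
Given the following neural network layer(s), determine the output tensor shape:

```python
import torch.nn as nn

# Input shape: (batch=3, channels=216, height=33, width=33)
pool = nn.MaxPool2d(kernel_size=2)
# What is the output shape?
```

Input: (3, 216, 33, 33) -> Output: (3, 216, 16, 16)

Answer: (3, 216, 16, 16)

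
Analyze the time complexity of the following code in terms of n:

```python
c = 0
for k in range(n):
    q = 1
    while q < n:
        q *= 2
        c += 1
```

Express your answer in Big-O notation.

Each loop level contributes: n × log n. Multiplying the contributions gives O(n log n).

Answer: O(n log n)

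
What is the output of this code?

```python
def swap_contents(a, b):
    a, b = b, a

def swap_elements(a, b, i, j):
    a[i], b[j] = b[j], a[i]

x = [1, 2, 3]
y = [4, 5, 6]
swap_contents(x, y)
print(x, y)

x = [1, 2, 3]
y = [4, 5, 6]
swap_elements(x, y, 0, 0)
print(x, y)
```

Key concept: parameter rebinding vs mutation.
Step by step:
`x = [1, 2, 3]` → x = [1, 2, 3]
`y = [4, 5, 6]` → y = [4, 5, 6]
`swap_contents(x, y)` → no visible change to tracked variables
`print(x, y)` → prints [1, 2, 3] [4, 5, 6]
`x = [1, 2, 3]` → x = [1, 2, 3]
`y = [4, 5, 6]` → y = [4, 5, 6]
`swap_elements(x, y, 0, 0)` → x = [4, 2, 3]; y = [1, 5, 6]
`print(x, y)` → prints [4, 2, 3] [1, 5, 6]

Answer:
[1, 2, 3] [4, 5, 6]
[4, 2, 3] [1, 5, 6]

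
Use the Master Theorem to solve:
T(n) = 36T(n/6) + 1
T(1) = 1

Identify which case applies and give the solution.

a=36, b=6, f(n)=1. log_6(36) = 2. Since c=0 < 2, Case 1 applies: T(n) = Θ(n^log_b(a)) = O(n^2).

Answer: O(n^2) - Case 1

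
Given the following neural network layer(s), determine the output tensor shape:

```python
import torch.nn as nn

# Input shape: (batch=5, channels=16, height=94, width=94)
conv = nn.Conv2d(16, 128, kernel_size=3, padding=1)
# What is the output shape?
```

Input: (5, 16, 94, 94) -> Output: (5, 128, 94, 94)

Answer: (5, 128, 94, 94)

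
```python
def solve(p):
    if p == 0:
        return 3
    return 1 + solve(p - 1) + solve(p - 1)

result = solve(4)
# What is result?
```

solve(p) = 1 + 2·solve(p-1), solve(0)=3. Closed form: (3+1)·2^4 - 1 = 63.

Answer: 63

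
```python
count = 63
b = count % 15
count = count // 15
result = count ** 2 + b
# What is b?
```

Trace:
`count = 63` → count = 63
`b = count % 15` → b = 3
`count = count // 15` → count = 4
`result = count ** 2 + b` → result = 19
So b = 3

Answer: 3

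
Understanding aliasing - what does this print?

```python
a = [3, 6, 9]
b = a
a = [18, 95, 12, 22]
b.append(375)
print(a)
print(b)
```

Key concept: rebinding vs mutation: a is rebound to a new list, b still points at the original.
Step by step:
`a = [3, 6, 9]` → a = [3, 6, 9]
`b = a` → b = [3, 6, 9] (same object as a)
`a = [18, 95, 12, 22]` → a = [18, 95, 12, 22]
`b.append(375)` → b = [3, 6, 9, 375]
`print(a)` → prints [18, 95, 12, 22]
`print(b)` → prints [3, 6, 9, 375]

Answer:
[18, 95, 12, 22]
[3, 6, 9, 375]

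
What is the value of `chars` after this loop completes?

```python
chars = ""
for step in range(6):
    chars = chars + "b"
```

Repeat 'b' 6 times
`chars` takes the values: "" → "b" → "bb" → "bbb" → "bbbb" → "bbbbb" → "bbbbbb"

Answer: "bbbbbb"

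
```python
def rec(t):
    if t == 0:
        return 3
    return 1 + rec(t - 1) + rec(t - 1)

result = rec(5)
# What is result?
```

rec(t) = 1 + 2·rec(t-1), rec(0)=3. Closed form: (3+1)·2^5 - 1 = 127.

Answer: 127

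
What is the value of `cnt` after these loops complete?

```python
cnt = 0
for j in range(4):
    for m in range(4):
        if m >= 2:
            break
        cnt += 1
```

Inner breaks at 2, outer runs 4 times
`cnt` takes the values: 0 → 1 → 2 → 3 → 4 → 5 → 6 → 7 → 8

Answer: 8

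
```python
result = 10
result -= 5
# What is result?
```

Trace:
`result = 10` → result = 10
`result -= 5` → result = 5
So result = 5

Answer: 5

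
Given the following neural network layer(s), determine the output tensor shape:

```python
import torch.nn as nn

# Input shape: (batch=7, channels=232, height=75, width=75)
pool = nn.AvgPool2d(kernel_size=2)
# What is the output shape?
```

Input: (7, 232, 75, 75) -> Output: (7, 232, 37, 37)

Answer: (7, 232, 37, 37)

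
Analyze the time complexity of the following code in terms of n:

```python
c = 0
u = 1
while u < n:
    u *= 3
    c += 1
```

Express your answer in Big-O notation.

Each loop level contributes: log n. Multiplying the contributions gives O(log n).

Answer: O(log n)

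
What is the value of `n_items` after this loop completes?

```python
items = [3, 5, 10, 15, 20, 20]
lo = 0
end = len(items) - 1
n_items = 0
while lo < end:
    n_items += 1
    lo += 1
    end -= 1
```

Iterations until pointers meet (list length 6)
`n_items` takes the values: 0 → 1 → 2 → 3

Answer: 3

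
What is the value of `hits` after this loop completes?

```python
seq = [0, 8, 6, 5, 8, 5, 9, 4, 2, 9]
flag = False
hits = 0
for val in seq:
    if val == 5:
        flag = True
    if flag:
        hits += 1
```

Count elements after first 5 in [0, 8, 6, 5, 8, 5, 9, 4, 2, 9]
`hits` takes the values: 0 → 1 → 2 → 3 → 4 → 5 → 6 → 7

Answer: 7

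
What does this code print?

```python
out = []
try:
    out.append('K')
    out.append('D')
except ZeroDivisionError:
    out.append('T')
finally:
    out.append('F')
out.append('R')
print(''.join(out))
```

Execution trace: 'K' (try body) → 'D' (try body, no exception) → 'F' (finally) → 'R' (after the try/except). Output: KDFR

Answer: KDFR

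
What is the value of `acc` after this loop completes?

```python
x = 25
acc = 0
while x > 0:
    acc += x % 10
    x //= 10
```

Sum digits of 25
`acc` takes the values: 0 → 5 → 7

Answer: 7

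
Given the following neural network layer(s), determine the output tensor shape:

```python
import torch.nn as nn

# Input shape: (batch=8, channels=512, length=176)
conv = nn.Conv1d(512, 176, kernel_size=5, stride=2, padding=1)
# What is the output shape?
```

Input: (8, 512, 176) -> Output: (8, 176, 87)

Answer: (8, 176, 87)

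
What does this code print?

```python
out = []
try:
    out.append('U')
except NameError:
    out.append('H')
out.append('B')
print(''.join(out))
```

Execution trace: 'U' (try body, no exception) → 'B' (after the try/except). Output: UB

Answer: UB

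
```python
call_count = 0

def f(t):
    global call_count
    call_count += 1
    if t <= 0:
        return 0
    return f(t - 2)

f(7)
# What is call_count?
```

Linear recursion stepping by 2: 5 calls from t=7 down to ≤0.

Answer: 5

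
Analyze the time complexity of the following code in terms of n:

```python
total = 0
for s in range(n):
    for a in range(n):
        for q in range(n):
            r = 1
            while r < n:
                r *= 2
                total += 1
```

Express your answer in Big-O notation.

Each loop level contributes: n × n × n × log n. Multiplying the contributions gives O(n^3 log n).

Answer: O(n^3 log n)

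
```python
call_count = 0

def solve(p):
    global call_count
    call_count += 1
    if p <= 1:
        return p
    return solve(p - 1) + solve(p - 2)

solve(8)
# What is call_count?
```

Calls(p) = 1 + Calls(p-1) + Calls(p-2); Calls(0)=Calls(1)=1. For p=8 this gives 67.

Answer: 67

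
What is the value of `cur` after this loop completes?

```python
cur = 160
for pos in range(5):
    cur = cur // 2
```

Halve 5 times: 160 // 2^5 = 5
`cur` takes the values: 160 → 80 → 40 → 20 → 10 → 5

Answer: 5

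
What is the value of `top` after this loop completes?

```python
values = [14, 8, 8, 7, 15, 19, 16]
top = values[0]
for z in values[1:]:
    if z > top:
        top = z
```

Maximum of [14, 8, 8, 7, 15, 19, 16]
`top` takes the values: 14 → 15 → 19

Answer: 19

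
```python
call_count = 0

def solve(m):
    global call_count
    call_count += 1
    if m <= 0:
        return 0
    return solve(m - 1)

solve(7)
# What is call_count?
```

Linear recursion stepping by 1: 8 calls from m=7 down to ≤0.

Answer: 8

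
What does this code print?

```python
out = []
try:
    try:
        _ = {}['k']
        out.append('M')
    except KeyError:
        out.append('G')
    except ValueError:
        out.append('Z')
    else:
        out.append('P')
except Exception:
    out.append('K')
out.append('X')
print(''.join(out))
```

Execution trace: 'G' (inner except KeyError) → 'X' (after the try/except). Output: GX

Answer: GX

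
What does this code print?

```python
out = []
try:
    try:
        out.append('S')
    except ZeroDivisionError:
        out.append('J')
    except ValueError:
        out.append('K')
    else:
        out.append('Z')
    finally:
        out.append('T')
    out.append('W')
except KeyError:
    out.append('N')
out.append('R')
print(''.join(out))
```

Execution trace: 'S' (inner try body, no exception) → 'Z' (inner else) → 'T' (inner finally) → 'W' (try body, no exception) → 'R' (after the try/except). Output: SZTWR

Answer: SZTWR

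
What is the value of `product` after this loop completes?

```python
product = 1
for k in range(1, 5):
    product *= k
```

4! = 24
`product` takes the values: 1 → 2 → 6 → 24

Answer: 24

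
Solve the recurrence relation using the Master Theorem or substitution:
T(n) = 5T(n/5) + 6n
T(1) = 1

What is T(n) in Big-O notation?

By Master Theorem: a=5, b=5, f(n)=6n. Since log_5(5) = 1 and f(n) = Θ(n^1), Case 2 applies. T(n) = O(n log n).

Answer: O(n log n)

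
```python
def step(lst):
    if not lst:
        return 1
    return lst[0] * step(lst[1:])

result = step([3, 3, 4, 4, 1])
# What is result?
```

Product over [3, 3, 4, 4, 1] = 3 * 3 * 4 * 4 * 1 = 144

Answer: 144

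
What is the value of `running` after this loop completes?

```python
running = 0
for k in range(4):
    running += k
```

Sum of 0 to 3 = 6
`running` takes the values: 0 → 1 → 3 → 6

Answer: 6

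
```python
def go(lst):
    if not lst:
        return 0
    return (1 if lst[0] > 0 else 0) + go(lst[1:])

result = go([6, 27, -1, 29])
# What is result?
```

Count of positive elements in [6, 27, -1, 29] = 3

Answer: 3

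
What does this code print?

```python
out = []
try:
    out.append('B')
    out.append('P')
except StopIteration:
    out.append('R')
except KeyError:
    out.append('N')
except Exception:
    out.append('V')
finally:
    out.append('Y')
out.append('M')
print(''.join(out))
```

Execution trace: 'B' (try body) → 'P' (try body, no exception) → 'Y' (finally) → 'M' (after the try/except). Output: BPYM

Answer: BPYM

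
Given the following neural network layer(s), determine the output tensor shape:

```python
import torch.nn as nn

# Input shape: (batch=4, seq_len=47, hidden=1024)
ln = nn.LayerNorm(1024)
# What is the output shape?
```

Input: (4, 47, 1024) -> Output: (4, 47, 1024)

Answer: (4, 47, 1024)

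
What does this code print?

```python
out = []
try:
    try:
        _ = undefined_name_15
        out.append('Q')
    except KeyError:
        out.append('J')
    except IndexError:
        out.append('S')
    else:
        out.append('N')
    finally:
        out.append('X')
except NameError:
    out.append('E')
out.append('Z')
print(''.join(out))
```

Execution trace: 'X' (finally) → 'E' (outer except NameError) → 'Z' (after the try/except). Output: XEZ

Answer: XEZ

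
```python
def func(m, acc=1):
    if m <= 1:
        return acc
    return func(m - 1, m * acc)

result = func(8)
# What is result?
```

Accumulator trace (n, acc): (8, 1) -> (7, 8) -> (6, 56) -> (5, 336) -> (4, 1680) -> (3, 6720) -> (2, 20160) -> (1, 40320) -> return 40320

Answer: 40320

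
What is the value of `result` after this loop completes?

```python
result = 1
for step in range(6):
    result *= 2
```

2^6 = 64
`result` takes the values: 1 → 2 → 4 → 8 → 16 → 32 → 64

Answer: 64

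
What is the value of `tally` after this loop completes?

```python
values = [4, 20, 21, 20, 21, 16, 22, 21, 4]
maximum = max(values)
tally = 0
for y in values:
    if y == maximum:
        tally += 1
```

Count of max value 22 in [4, 20, 21, 20, 21, 16, 22, 21, 4]
`tally` takes the values: 0 → 1

Answer: 1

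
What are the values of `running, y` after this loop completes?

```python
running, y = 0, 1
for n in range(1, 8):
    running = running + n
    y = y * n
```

Sum and factorial of 1 to 7
`running, y` takes the values: (0, 1) → (1, 1) → (3, 1) → (3, 2) → (6, 2) → (6, 6) → (10, 6) → (10, 24) → (15, 24) → (15, 120) → (21, 120) → (21, 720) → (28, 720) → (28, 5040)

Answer: 28, 5040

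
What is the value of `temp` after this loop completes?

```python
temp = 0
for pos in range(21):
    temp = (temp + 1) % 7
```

Increment mod 7, 21 times = 0
`temp` takes the values: 0 → 1 → 2 → 3 → 4 → 5 → 6 → 0 → 1 → 2 → 3 → 4 → 5 → 6 → 0 → 1 → 2 → 3 → 4 → 5 → 6 → 0

Answer: 0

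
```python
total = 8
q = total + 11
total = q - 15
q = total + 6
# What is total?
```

Trace:
`total = 8` → total = 8
`q = total + 11` → q = 19
`total = q - 15` → total = 4
`q = total + 6` → q = 10
So total = 4

Answer: 4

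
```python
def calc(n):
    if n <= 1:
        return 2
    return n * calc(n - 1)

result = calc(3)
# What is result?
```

calc(3) = 3 * 2 * 2 = 12

Answer: 12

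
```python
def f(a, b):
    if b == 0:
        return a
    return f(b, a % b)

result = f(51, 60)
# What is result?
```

f(51, 60) -> f(60, 51) -> f(51, 9) -> f(9, 6) -> f(6, 3) -> f(3, 0) -> 3

Answer: 3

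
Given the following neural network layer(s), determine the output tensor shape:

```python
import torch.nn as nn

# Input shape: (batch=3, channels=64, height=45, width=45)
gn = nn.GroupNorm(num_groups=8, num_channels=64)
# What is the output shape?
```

Input: (3, 64, 45, 45) -> Output: (3, 64, 45, 45)

Answer: (3, 64, 45, 45)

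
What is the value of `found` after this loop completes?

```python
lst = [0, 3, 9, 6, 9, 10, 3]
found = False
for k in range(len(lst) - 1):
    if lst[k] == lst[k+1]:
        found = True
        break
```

Check consecutive duplicates in [0, 3, 9, 6, 9, 10, 3]
`found` takes the values: False

Answer: False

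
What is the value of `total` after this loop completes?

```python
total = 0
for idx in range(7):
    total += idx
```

Sum of 0 to 6 = 21
`total` takes the values: 0 → 1 → 3 → 6 → 10 → 15 → 21

Answer: 21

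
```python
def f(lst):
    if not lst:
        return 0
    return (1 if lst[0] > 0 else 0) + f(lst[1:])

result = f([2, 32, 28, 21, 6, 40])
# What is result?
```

Count of positive elements in [2, 32, 28, 21, 6, 40] = 6

Answer: 6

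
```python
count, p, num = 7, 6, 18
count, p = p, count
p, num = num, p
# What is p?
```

Trace:
`count, p, num = 7, 6, 18` → count = 7; p = 6; num = 18
`count, p = p, count` → count = 6; p = 7
`p, num = num, p` → p = 18; num = 7
So p = 18

Answer: 18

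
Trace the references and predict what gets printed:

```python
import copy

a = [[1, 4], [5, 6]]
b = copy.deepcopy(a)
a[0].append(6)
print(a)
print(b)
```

Key concept: deep copy is fully independent.
Step by step:
`a = [[1, 4], [5, 6]]` → a = [[1, 4], [5, 6]]
`b = copy.deepcopy(a)` → b = [[1, 4], [5, 6]]
`a[0].append(6)` → a = [[1, 4, 6], [5, 6]]
`print(a)` → prints [[1, 4, 6], [5, 6]]
`print(b)` → prints [[1, 4], [5, 6]]

Answer:
[[1, 4, 6], [5, 6]]
[[1, 4], [5, 6]]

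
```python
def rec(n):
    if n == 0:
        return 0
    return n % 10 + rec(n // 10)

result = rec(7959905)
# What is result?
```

Sum of digits of 7959905: 5 + 0 + 9 + 9 + 5 + 9 + 7 = 44

Answer: 44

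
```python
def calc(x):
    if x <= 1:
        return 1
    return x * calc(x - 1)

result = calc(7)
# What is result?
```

calc(7) = 7 * 6 * 5 * 4 * 3 * 2 * 1 = 5040

Answer: 5040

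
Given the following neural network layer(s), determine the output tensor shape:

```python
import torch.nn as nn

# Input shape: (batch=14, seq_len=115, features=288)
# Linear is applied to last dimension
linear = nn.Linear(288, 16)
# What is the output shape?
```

Input: (14, 115, 288) -> Output: (14, 115, 16)

Answer: (14, 115, 16)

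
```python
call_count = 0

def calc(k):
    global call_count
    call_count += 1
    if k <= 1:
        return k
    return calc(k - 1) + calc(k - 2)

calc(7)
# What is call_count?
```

Calls(k) = 1 + Calls(k-1) + Calls(k-2); Calls(0)=Calls(1)=1. For k=7 this gives 41.

Answer: 41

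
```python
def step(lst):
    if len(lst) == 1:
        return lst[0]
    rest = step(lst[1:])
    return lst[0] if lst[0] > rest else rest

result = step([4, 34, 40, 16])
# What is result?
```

Recursive max over [4, 34, 40, 16] = 40

Answer: 40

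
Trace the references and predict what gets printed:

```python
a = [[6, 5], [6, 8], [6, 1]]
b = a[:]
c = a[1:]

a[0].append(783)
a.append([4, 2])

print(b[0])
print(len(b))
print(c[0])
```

Key concept: slice with nested mutation.
Step by step:
`a = [[6, 5], [6, 8], [6, 1]]` → a = [[6, 5], [6, 8], [6, 1]]
`b = a[:]` → b = [[6, 5], [6, 8], [6, 1]]
`c = a[1:]` → c = [[6, 8], [6, 1]]
`a[0].append(783)` → a = [[6, 5, 783], [6, 8], [6, 1]]; b = [[6, 5, 783], [6, 8], [6, 1]]
`a.append([4, 2])` → a = [[6, 5, 783], [6, 8], [6, 1], [4, 2]]
`print(b[0])` → prints [6, 5, 783]
`print(len(b))` → prints 3
`print(c[0])` → prints [6, 8]

Answer:
[6, 5, 783]
3
[6, 8]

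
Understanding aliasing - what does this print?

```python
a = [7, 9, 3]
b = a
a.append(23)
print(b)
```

Key concept: basic list aliasing.
Step by step:
`a = [7, 9, 3]` → a = [7, 9, 3]
`b = a` → b = [7, 9, 3] (same object as a)
`a.append(23)` → a = [7, 9, 3, 23] (same object as b); b = [7, 9, 3, 23] (same object as a)
`print(b)` → prints [7, 9, 3, 23]

Answer: [7, 9, 3, 23]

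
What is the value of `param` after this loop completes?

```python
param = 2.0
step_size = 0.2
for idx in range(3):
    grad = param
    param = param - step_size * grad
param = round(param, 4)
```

Gradient descent: w = 2.0 * (1 - 0.2)^3
`param` takes the values: 2.0 → 1.6 → 1.28 → 1.024

Answer: 1.024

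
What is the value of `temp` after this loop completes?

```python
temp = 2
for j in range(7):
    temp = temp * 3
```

Multiply by 3, 7 times: 2 * 3^7 = 4374
`temp` takes the values: 2 → 6 → 18 → 54 → 162 → 486 → 1458 → 4374

Answer: 4374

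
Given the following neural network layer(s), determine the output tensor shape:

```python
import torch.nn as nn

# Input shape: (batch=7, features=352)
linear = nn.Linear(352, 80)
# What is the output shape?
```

Input: (7, 352) -> Output: (7, 80)

Answer: (7, 80)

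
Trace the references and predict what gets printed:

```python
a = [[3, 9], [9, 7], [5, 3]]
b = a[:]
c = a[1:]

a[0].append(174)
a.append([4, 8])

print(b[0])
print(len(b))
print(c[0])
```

Key concept: slice with nested mutation.
Step by step:
`a = [[3, 9], [9, 7], [5, 3]]` → a = [[3, 9], [9, 7], [5, 3]]
`b = a[:]` → b = [[3, 9], [9, 7], [5, 3]]
`c = a[1:]` → c = [[9, 7], [5, 3]]
`a[0].append(174)` → a = [[3, 9, 174], [9, 7], [5, 3]]; b = [[3, 9, 174], [9, 7], [5, 3]]
`a.append([4, 8])` → a = [[3, 9, 174], [9, 7], [5, 3], [4, 8]]
`print(b[0])` → prints [3, 9, 174]
`print(len(b))` → prints 3
`print(c[0])` → prints [9, 7]

Answer:
[3, 9, 174]
3
[9, 7]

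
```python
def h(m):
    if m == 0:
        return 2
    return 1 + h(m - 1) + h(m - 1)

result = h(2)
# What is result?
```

h(m) = 1 + 2·h(m-1), h(0)=2. Closed form: (2+1)·2^2 - 1 = 11.

Answer: 11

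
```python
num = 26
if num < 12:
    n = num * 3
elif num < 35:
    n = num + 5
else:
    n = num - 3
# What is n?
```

Trace:
`num = 26` → num = 26
`if num < 12: ...` → num < 12 is False, num < 35 is True → n = 31
So n = 31

Answer: 31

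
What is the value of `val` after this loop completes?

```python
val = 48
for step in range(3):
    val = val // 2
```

Halve 3 times: 48 // 2^3 = 6
`val` takes the values: 48 → 24 → 12 → 6

Answer: 6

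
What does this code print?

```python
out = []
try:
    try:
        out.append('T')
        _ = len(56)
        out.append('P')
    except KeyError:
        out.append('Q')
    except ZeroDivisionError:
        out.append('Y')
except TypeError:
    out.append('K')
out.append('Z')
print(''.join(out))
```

Execution trace: 'T' (try body) → 'K' (outer except TypeError) → 'Z' (after the try/except). Output: TKZ

Answer: TKZ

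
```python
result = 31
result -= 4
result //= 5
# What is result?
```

Trace:
`result = 31` → result = 31
`result -= 4` → result = 27
`result //= 5` → result = 5
So result = 5

Answer: 5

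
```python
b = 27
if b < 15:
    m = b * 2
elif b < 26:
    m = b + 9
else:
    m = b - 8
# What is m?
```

Trace:
`b = 27` → b = 27
`if b < 15: ...` → b < 15 is False, b < 26 is False, take else branch → m = 19
So m = 19

Answer: 19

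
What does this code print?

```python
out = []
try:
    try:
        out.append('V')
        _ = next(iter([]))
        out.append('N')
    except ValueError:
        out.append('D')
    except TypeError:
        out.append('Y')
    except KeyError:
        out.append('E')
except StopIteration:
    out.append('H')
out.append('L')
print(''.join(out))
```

Execution trace: 'V' (try body) → 'H' (outer except StopIteration) → 'L' (after the try/except). Output: VHL

Answer: VHL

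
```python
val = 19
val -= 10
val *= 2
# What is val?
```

Trace:
`val = 19` → val = 19
`val -= 10` → val = 9
`val *= 2` → val = 18
So val = 18

Answer: 18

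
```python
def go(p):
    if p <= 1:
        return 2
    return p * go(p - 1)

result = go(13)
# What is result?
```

go(13) = 13 * 12 * 11 * 10 * 9 * 8 * 7 * 6 * 5 * 4 * 3 * 2 * 2 = 12454041600

Answer: 12454041600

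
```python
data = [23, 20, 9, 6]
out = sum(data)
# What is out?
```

Trace:
`data = [23, 20, 9, 6]` → data = [23, 20, 9, 6]
`out = sum(data)` → out = 58
So out = 58

Answer: 58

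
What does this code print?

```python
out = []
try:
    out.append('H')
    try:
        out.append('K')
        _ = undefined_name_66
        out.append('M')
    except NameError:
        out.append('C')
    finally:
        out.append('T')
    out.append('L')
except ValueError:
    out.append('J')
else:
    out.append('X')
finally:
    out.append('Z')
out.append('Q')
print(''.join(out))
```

Execution trace: 'H' (try body) → 'K' (inner try body) → 'C' (inner except NameError) → 'T' (inner finally) → 'L' (try body, no exception) → 'X' (else) → 'Z' (finally) → 'Q' (after the try/except). Output: HKCTLXZQ

Answer: HKCTLXZQ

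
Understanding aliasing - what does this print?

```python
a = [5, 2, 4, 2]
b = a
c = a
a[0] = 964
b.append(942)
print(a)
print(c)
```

Key concept: multiple aliases.
Step by step:
`a = [5, 2, 4, 2]` → a = [5, 2, 4, 2]
`b = a` → b = [5, 2, 4, 2] (same object as a)
`c = a` → c = [5, 2, 4, 2] (same object as a, b)
`a[0] = 964` → a = [964, 2, 4, 2] (same object as b, c); b = [964, 2, 4, 2] (same object as a, c); c = [964, 2, 4, 2] (same object as a, b)
`b.append(942)` → a = [964, 2, 4, 2, 942] (same object as b, c); b = [964, 2, 4, 2, 942] (same object as a, c); c = [964, 2, 4, 2, 942] (same object as a, b)
`print(a)` → prints [964, 2, 4, 2, 942]
`print(c)` → prints [964, 2, 4, 2, 942]

Answer:
[964, 2, 4, 2, 942]
[964, 2, 4, 2, 942]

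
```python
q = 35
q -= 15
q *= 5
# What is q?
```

Trace:
`q = 35` → q = 35
`q -= 15` → q = 20
`q *= 5` → q = 100
So q = 100

Answer: 100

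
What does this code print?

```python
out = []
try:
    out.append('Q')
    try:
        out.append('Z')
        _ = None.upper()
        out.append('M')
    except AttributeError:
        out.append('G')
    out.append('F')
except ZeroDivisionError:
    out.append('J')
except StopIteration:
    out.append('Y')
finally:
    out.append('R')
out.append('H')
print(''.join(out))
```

Execution trace: 'Q' (try body) → 'Z' (inner try body) → 'G' (inner except AttributeError) → 'F' (try body, no exception) → 'R' (finally) → 'H' (after the try/except). Output: QZGFRH

Answer: QZGFRH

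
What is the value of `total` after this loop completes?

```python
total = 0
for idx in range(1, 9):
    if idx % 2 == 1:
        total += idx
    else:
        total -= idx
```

Add odd, subtract even
`total` takes the values: 0 → 1 → -1 → 2 → -2 → 3 → -3 → 4 → -4

Answer: -4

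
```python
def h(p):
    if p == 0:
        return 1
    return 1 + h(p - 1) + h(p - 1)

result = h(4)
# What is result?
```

h(p) = 1 + 2·h(p-1), h(0)=1. Closed form: (1+1)·2^4 - 1 = 31.

Answer: 31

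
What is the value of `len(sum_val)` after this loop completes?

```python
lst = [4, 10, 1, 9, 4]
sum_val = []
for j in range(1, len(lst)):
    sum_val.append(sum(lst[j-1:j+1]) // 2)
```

Number of 2-element averages
`sum_val` takes the values: [] → [7] → [7, 5] → [7, 5, 5] → [7, 5, 5, 6]
So `len(sum_val)` = 4

Answer: 4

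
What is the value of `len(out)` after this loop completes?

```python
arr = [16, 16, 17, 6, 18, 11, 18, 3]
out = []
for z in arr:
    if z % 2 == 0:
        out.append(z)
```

Count even numbers in [16, 16, 17, 6, 18, 11, 18, 3]
`out` takes the values: [] → [16] → [16, 16] → [16, 16, 6] → [16, 16, 6, 18] → [16, 16, 6, 18, 18]
So `len(out)` = 5

Answer: 5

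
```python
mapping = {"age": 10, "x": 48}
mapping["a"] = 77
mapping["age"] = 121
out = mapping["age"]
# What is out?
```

Trace:
`mapping = {"age": 10, "x": 48}` → mapping = {'age': 10, 'x': 48}
`mapping["a"] = 77` → mapping = {'age': 10, 'x': 48, 'a': 77}
`mapping["age"] = 121` → mapping = {'age': 121, 'x': 48, 'a': 77}
`out = mapping["age"]` → out = 121
So out = 121

Answer: 121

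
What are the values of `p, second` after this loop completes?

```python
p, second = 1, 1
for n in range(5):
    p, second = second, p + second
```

Fibonacci: after 5 iterations
`p, second` takes the values: (1, 1) → (1, 2) → (2, 3) → (3, 5) → (5, 8) → (8, 13)

Answer: 8, 13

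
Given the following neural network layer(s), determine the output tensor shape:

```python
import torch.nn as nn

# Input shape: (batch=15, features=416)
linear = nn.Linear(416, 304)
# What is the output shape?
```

Input: (15, 416) -> Output: (15, 304)

Answer: (15, 304)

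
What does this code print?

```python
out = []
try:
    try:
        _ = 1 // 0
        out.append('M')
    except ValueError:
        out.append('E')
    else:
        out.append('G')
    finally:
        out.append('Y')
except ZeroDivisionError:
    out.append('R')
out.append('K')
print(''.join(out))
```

Execution trace: 'Y' (finally) → 'R' (outer except ZeroDivisionError) → 'K' (after the try/except). Output: YRK

Answer: YRK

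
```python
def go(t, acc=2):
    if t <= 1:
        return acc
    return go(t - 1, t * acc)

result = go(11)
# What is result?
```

Accumulator trace (n, acc): (11, 2) -> (10, 22) -> (9, 220) -> (8, 1980) -> (7, 15840) -> (6, 110880) -> (5, 665280) -> (4, 3326400) -> (3, 13305600) -> (2, 39916800) -> (1, 79833600) -> return 79833600

Answer: 79833600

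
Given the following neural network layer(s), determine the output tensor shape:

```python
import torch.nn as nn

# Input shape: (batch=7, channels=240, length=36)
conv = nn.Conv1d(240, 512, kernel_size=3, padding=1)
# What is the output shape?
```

Input: (7, 240, 36) -> Output: (7, 512, 36)

Answer: (7, 512, 36)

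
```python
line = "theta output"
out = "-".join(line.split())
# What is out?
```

Trace:
`line = "theta output"` → line = 'theta output'
`out = "-".join(line.split())` → out = 'theta-output'
So out = 'theta-output'

Answer: 'theta-output'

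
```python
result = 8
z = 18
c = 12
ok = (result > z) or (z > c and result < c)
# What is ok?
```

Trace:
`result = 8` → result = 8
`z = 18` → z = 18
`c = 12` → c = 12
`ok = (result > z) or (z > c and result < c)` → ok = True
So ok = True

Answer: True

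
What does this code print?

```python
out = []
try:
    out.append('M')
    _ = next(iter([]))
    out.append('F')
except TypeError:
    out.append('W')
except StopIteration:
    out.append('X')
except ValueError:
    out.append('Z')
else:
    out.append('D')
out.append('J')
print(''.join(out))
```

Execution trace: 'M' (try body) → 'X' (except StopIteration) → 'J' (after the try/except). Output: MXJ

Answer: MXJ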